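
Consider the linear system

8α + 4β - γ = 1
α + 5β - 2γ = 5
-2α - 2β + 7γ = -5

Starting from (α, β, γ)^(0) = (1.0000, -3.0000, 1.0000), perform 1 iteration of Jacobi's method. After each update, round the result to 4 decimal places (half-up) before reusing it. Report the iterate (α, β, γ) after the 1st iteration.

Iteration 1:
  α = (1 - (4)·-3.0000 - (-1)·1.0000) / (8) = 1.7500
  β = (5 - (1)·1.0000 - (-2)·1.0000) / (5) = 1.2000
  γ = (-5 - (-2)·1.0000 - (-2)·-3.0000) / (7) = -1.2857

(1.7500, 1.2000, -1.2857)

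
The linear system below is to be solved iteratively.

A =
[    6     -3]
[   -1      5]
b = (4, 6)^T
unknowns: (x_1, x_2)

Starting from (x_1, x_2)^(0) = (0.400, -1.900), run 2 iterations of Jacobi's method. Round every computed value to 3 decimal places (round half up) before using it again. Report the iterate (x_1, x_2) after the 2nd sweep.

Iteration 1:
  x_1 = (4 - (-3)·-1.900) / (6) = -0.283
  x_2 = (6 - (-1)·0.400) / (5) = 1.280
Iteration 2:
  x_1 = (4 - (-3)·1.280) / (6) = 1.307
  x_2 = (6 - (-1)·-0.283) / (5) = 1.143

(1.307, 1.143)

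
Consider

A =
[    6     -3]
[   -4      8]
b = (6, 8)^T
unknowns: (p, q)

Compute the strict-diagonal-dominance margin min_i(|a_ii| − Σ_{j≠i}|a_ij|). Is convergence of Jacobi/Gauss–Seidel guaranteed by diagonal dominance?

3

row 1: |6| − (3) = 3
row 2: |8| − (4) = 4
minimum over rows = 3 → strictly diagonally dominant (convergence guaranteed)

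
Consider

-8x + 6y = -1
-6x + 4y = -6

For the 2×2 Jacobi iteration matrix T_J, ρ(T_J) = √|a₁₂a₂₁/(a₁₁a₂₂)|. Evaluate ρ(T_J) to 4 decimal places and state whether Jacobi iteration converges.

a₁₂a₂₁/(a₁₁a₂₂) = (6)·(-6) / ((-8)·(4)) = 1.125000
ρ = √|1.125000| = √1.125000 = 1.0607
ρ > 1, so Jacobi diverges

1.0607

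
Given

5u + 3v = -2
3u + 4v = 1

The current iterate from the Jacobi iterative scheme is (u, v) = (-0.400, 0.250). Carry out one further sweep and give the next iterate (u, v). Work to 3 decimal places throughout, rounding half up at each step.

(-0.550, 0.550)

One sweep:
  u = (-2 - (3)·0.250) / (5) = -0.550
  v = (1 - (3)·-0.400) / (4) = 0.550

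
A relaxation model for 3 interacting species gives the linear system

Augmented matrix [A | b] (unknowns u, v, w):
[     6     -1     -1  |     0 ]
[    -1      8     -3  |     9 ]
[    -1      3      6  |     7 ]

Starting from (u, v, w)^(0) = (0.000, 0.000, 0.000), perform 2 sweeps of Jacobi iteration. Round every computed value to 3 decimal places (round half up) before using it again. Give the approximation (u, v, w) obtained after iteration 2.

Iteration 1:
  u = (0 - (-1)·0.000 - (-1)·0.000) / (6) = 0.000
  v = (9 - (-1)·0.000 - (-3)·0.000) / (8) = 1.125
  w = (7 - (-1)·0.000 - (3)·0.000) / (6) = 1.167
Iteration 2:
  u = (0 - (-1)·1.125 - (-1)·1.167) / (6) = 0.382
  v = (9 - (-1)·0.000 - (-3)·1.167) / (8) = 1.563
  w = (7 - (-1)·0.000 - (3)·1.125) / (6) = 0.604

(0.382, 1.563, 0.604)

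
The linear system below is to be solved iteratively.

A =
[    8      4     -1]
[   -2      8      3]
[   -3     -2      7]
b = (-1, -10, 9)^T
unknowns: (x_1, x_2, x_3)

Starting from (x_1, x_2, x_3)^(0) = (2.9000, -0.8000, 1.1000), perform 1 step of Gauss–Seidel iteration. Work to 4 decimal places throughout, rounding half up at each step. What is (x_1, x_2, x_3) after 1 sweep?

Iteration 1:
  x_1 = (-1 - (4)·-0.8000 - (-1)·1.1000) / (8) = 0.4125
  x_2 = (-10 - (-2)·0.4125 - (3)·1.1000) / (8) = -1.5594
  x_3 = (9 - (-3)·0.4125 - (-2)·-1.5594) / (7) = 1.0170

(0.4125, -1.5594, 1.0170)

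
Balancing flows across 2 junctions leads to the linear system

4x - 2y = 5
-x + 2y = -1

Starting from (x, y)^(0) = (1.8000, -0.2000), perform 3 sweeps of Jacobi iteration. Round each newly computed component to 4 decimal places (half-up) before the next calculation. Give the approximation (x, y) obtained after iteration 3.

(1.2875, 0.2250)

Iteration 1:
  x = (5 - (-2)·-0.2000) / (4) = 1.1500
  y = (-1 - (-1)·1.8000) / (2) = 0.4000
Iteration 2:
  x = (5 - (-2)·0.4000) / (4) = 1.4500
  y = (-1 - (-1)·1.1500) / (2) = 0.0750
Iteration 3:
  x = (5 - (-2)·0.0750) / (4) = 1.2875
  y = (-1 - (-1)·1.4500) / (2) = 0.2250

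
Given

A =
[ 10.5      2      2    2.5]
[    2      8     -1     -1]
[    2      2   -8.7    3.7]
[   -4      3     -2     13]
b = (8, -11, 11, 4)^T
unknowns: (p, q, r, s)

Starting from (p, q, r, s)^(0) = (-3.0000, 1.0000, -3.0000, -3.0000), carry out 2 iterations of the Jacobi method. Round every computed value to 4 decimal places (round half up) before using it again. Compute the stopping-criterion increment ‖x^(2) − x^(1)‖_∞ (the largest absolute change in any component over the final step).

Iteration 1:
  p = (8 - (2)·1.0000 - (2)·-3.0000 - (2.5)·-3.0000) / (10.5) = 1.8571
  q = (-11 - (2)·-3.0000 - (-1)·-3.0000 - (-1)·-3.0000) / (8) = -1.3750
  r = (11 - (2)·-3.0000 - (2)·1.0000 - (3.7)·-3.0000) / (-8.7) = -3.0000
  s = (4 - (-4)·-3.0000 - (3)·1.0000 - (-2)·-3.0000) / (13) = -1.3077
Iteration 2:
  p = (8 - (2)·-1.3750 - (2)·-3.0000 - (2.5)·-1.3077) / (10.5) = 1.9066
  q = (-11 - (2)·1.8571 - (-1)·-3.0000 - (-1)·-1.3077) / (8) = -2.3777
  r = (11 - (2)·1.8571 - (2)·-1.3750 - (3.7)·-1.3077) / (-8.7) = -1.7097
  s = (4 - (-4)·1.8571 - (3)·-1.3750 - (-2)·-3.0000) / (13) = 0.7349
Change: (0.0495, -1.0027, 1.2903, 2.0426) → max |·| = 2.0426

2.0426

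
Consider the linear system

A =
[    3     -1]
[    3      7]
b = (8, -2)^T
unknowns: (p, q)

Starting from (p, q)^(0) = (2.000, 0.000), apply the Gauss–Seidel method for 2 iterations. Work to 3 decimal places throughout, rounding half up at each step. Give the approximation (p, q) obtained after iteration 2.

Iteration 1:
  p = (8 - (-1)·0.000) / (3) = 2.667
  q = (-2 - (3)·2.667) / (7) = -1.429
Iteration 2:
  p = (8 - (-1)·-1.429) / (3) = 2.190
  q = (-2 - (3)·2.190) / (7) = -1.224

(2.190, -1.224)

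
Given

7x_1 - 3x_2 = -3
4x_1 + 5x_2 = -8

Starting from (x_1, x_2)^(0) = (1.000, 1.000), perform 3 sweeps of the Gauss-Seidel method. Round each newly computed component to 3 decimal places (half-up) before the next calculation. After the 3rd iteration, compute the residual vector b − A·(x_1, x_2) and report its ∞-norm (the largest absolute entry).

0.918

Iteration 1:
  x_1 = (-3 - (-3)·1.000) / (7) = 0.000
  x_2 = (-8 - (4)·0.000) / (5) = -1.600
Iteration 2:
  x_1 = (-3 - (-3)·-1.600) / (7) = -1.114
  x_2 = (-8 - (4)·-1.114) / (5) = -0.709
Iteration 3:
  x_1 = (-3 - (-3)·-0.709) / (7) = -0.732
  x_2 = (-8 - (4)·-0.732) / (5) = -1.014
Residual b − A·x = (-0.918, -0.002); ∞-norm = 0.918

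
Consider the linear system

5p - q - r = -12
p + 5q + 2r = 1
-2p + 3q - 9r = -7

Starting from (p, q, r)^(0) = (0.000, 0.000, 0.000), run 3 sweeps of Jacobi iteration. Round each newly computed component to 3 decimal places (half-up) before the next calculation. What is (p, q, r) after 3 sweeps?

Iteration 1:
  p = (-12 - (-1)·0.000 - (-1)·0.000) / (5) = -2.400
  q = (1 - (1)·0.000 - (2)·0.000) / (5) = 0.200
  r = (-7 - (-2)·0.000 - (3)·0.000) / (-9) = 0.778
Iteration 2:
  p = (-12 - (-1)·0.200 - (-1)·0.778) / (5) = -2.204
  q = (1 - (1)·-2.400 - (2)·0.778) / (5) = 0.369
  r = (-7 - (-2)·-2.400 - (3)·0.200) / (-9) = 1.378
Iteration 3:
  p = (-12 - (-1)·0.369 - (-1)·1.378) / (5) = -2.051
  q = (1 - (1)·-2.204 - (2)·1.378) / (5) = 0.090
  r = (-7 - (-2)·-2.204 - (3)·0.369) / (-9) = 1.391

(-2.051, 0.090, 1.391)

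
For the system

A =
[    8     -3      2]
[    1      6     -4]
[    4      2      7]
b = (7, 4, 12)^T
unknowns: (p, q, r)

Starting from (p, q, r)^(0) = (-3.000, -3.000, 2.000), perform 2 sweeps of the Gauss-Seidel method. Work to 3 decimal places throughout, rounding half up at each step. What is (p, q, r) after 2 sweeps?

(1.288, 1.476, 0.557)

Iteration 1:
  p = (7 - (-3)·-3.000 - (2)·2.000) / (8) = -0.750
  q = (4 - (1)·-0.750 - (-4)·2.000) / (6) = 2.125
  r = (12 - (4)·-0.750 - (2)·2.125) / (7) = 1.536
Iteration 2:
  p = (7 - (-3)·2.125 - (2)·1.536) / (8) = 1.288
  q = (4 - (1)·1.288 - (-4)·1.536) / (6) = 1.476
  r = (12 - (4)·1.288 - (2)·1.476) / (7) = 0.557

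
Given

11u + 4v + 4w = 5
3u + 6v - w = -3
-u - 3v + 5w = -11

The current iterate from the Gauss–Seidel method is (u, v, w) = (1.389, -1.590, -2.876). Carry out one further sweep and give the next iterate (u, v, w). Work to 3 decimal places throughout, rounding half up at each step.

(2.079, -2.019, -2.996)

One sweep:
  u = (5 - (4)·-1.590 - (4)·-2.876) / (11) = 2.079
  v = (-3 - (3)·2.079 - (-1)·-2.876) / (6) = -2.019
  w = (-11 - (-1)·2.079 - (-3)·-2.019) / (5) = -2.996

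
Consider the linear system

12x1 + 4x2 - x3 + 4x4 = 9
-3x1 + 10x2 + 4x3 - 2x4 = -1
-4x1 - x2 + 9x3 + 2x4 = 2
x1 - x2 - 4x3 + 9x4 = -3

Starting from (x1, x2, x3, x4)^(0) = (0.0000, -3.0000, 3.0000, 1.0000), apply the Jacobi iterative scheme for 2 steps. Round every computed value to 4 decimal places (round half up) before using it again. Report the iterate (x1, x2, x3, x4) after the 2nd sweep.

(0.8667, 0.6667, 0.6926, -0.7889)

Iteration 1:
  x1 = (9 - (4)·-3.0000 - (-1)·3.0000 - (4)·1.0000) / (12) = 1.6667
  x2 = (-1 - (-3)·0.0000 - (4)·3.0000 - (-2)·1.0000) / (10) = -1.1000
  x3 = (2 - (-4)·0.0000 - (-1)·-3.0000 - (2)·1.0000) / (9) = -0.3333
  x4 = (-3 - (1)·0.0000 - (-1)·-3.0000 - (-4)·3.0000) / (9) = 0.6667
Iteration 2:
  x1 = (9 - (4)·-1.1000 - (-1)·-0.3333 - (4)·0.6667) / (12) = 0.8667
  x2 = (-1 - (-3)·1.6667 - (4)·-0.3333 - (-2)·0.6667) / (10) = 0.6667
  x3 = (2 - (-4)·1.6667 - (-1)·-1.1000 - (2)·0.6667) / (9) = 0.6926
  x4 = (-3 - (1)·1.6667 - (-1)·-1.1000 - (-4)·-0.3333) / (9) = -0.7889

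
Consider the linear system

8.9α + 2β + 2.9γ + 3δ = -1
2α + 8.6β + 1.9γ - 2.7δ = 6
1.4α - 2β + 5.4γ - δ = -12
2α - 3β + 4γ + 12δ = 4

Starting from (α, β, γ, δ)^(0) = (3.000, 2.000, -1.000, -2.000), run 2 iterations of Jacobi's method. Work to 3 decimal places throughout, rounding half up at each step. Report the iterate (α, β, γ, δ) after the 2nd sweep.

Iteration 1:
  α = (-1 - (2)·2.000 - (2.9)·-1.000 - (3)·-2.000) / (8.9) = 0.438
  β = (6 - (2)·3.000 - (1.9)·-1.000 - (-2.7)·-2.000) / (8.6) = -0.407
  γ = (-12 - (1.4)·3.000 - (-2)·2.000 - (-1)·-2.000) / (5.4) = -2.630
  δ = (4 - (2)·3.000 - (-3)·2.000 - (4)·-1.000) / (12) = 0.667
Iteration 2:
  α = (-1 - (2)·-0.407 - (2.9)·-2.630 - (3)·0.667) / (8.9) = 0.611
  β = (6 - (2)·0.438 - (1.9)·-2.630 - (-2.7)·0.667) / (8.6) = 1.386
  γ = (-12 - (1.4)·0.438 - (-2)·-0.407 - (-1)·0.667) / (5.4) = -2.363
  δ = (4 - (2)·0.438 - (-3)·-0.407 - (4)·-2.630) / (12) = 1.035

(0.611, 1.386, -2.363, 1.035)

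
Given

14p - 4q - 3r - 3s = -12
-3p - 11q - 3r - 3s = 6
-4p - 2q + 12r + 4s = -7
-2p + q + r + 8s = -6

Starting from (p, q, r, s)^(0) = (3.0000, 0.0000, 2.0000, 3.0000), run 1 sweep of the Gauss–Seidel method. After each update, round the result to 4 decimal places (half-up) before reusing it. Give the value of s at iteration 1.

-0.2205

Iteration 1:
  p = (-12 - (-4)·0.0000 - (-3)·2.0000 - (-3)·3.0000) / (14) = 0.2143
  q = (6 - (-3)·0.2143 - (-3)·2.0000 - (-3)·3.0000) / (-11) = -1.9675
  r = (-7 - (-4)·0.2143 - (-2)·-1.9675 - (4)·3.0000) / (12) = -1.8398
  s = (-6 - (-2)·0.2143 - (1)·-1.9675 - (1)·-1.8398) / (8) = -0.2205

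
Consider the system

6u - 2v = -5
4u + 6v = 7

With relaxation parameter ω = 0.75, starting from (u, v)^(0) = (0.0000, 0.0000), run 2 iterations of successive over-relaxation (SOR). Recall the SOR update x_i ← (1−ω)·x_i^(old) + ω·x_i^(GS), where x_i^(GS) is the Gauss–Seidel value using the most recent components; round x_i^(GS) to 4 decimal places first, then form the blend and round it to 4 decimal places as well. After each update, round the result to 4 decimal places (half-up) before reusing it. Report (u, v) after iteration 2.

(-0.4844, 1.4141)

Iteration 1:
  u: GS value = (-5 - (-2)·0.0000) / (6) = -0.8333;  u ← (1−ω)·0.0000 + ω·-0.8333 = -0.6250
  v: GS value = (7 - (4)·-0.6250) / (6) = 1.5833;  v ← (1−ω)·0.0000 + ω·1.5833 = 1.1875
Iteration 2:
  u: GS value = (-5 - (-2)·1.1875) / (6) = -0.4375;  u ← (1−ω)·-0.6250 + ω·-0.4375 = -0.4844
  v: GS value = (7 - (4)·-0.4844) / (6) = 1.4896;  v ← (1−ω)·1.1875 + ω·1.4896 = 1.4141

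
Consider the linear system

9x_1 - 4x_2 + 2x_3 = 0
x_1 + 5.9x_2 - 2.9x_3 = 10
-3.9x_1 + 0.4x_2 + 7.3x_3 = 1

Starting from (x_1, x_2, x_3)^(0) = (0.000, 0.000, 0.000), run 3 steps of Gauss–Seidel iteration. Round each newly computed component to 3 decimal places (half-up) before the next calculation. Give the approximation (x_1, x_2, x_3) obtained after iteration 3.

Iteration 1:
  x_1 = (0 - (-4)·0.000 - (2)·0.000) / (9) = 0.000
  x_2 = (10 - (1)·0.000 - (-2.9)·0.000) / (5.9) = 1.695
  x_3 = (1 - (-3.9)·0.000 - (0.4)·1.695) / (7.3) = 0.044
Iteration 2:
  x_1 = (0 - (-4)·1.695 - (2)·0.044) / (9) = 0.744
  x_2 = (10 - (1)·0.744 - (-2.9)·0.044) / (5.9) = 1.590
  x_3 = (1 - (-3.9)·0.744 - (0.4)·1.590) / (7.3) = 0.447
Iteration 3:
  x_1 = (0 - (-4)·1.590 - (2)·0.447) / (9) = 0.607
  x_2 = (10 - (1)·0.607 - (-2.9)·0.447) / (5.9) = 1.812
  x_3 = (1 - (-3.9)·0.607 - (0.4)·1.812) / (7.3) = 0.362

(0.607, 1.812, 0.362)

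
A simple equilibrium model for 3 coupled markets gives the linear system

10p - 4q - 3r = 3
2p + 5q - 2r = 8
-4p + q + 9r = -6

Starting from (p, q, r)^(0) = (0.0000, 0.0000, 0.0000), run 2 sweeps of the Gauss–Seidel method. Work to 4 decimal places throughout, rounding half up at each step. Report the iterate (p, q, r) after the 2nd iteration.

(0.6827, 1.0478, -0.4797)

Iteration 1:
  p = (3 - (-4)·0.0000 - (-3)·0.0000) / (10) = 0.3000
  q = (8 - (2)·0.3000 - (-2)·0.0000) / (5) = 1.4800
  r = (-6 - (-4)·0.3000 - (1)·1.4800) / (9) = -0.6978
Iteration 2:
  p = (3 - (-4)·1.4800 - (-3)·-0.6978) / (10) = 0.6827
  q = (8 - (2)·0.6827 - (-2)·-0.6978) / (5) = 1.0478
  r = (-6 - (-4)·0.6827 - (1)·1.0478) / (9) = -0.4797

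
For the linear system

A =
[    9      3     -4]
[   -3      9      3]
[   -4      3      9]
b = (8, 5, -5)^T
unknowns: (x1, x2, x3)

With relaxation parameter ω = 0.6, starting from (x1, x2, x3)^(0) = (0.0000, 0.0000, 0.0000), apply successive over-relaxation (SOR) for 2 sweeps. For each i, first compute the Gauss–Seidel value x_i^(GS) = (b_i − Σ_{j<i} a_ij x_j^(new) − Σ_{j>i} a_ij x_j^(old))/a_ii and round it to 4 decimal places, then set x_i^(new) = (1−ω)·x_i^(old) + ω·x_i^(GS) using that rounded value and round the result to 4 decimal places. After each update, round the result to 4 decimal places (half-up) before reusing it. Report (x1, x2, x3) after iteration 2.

(0.5842, 0.6820, -0.4256)

Iteration 1:
  x1: GS value = (8 - (3)·0.0000 - (-4)·0.0000) / (9) = 0.8889;  x1 ← (1−ω)·0.0000 + ω·0.8889 = 0.5333
  x2: GS value = (5 - (-3)·0.5333 - (3)·0.0000) / (9) = 0.7333;  x2 ← (1−ω)·0.0000 + ω·0.7333 = 0.4400
  x3: GS value = (-5 - (-4)·0.5333 - (3)·0.4400) / (9) = -0.4652;  x3 ← (1−ω)·0.0000 + ω·-0.4652 = -0.2791
Iteration 2:
  x1: GS value = (8 - (3)·0.4400 - (-4)·-0.2791) / (9) = 0.6182;  x1 ← (1−ω)·0.5333 + ω·0.6182 = 0.5842
  x2: GS value = (5 - (-3)·0.5842 - (3)·-0.2791) / (9) = 0.8433;  x2 ← (1−ω)·0.4400 + ω·0.8433 = 0.6820
  x3: GS value = (-5 - (-4)·0.5842 - (3)·0.6820) / (9) = -0.5232;  x3 ← (1−ω)·-0.2791 + ω·-0.5232 = -0.4256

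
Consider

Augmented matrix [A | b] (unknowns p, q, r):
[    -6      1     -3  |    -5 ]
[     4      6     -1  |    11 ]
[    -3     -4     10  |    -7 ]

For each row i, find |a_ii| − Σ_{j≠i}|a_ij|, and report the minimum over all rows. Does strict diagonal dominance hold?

row 1: |-6| − (1+3) = 2
row 2: |6| − (4+1) = 1
row 3: |10| − (3+4) = 3
minimum over rows = 1 → strictly diagonally dominant (convergence guaranteed)

1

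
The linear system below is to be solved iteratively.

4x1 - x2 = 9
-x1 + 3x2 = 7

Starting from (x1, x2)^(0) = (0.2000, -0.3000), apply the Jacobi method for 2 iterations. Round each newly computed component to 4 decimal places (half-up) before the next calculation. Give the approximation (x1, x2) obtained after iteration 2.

Iteration 1:
  x1 = (9 - (-1)·-0.3000) / (4) = 2.1750
  x2 = (7 - (-1)·0.2000) / (3) = 2.4000
Iteration 2:
  x1 = (9 - (-1)·2.4000) / (4) = 2.8500
  x2 = (7 - (-1)·2.1750) / (3) = 3.0583

(2.8500, 3.0583)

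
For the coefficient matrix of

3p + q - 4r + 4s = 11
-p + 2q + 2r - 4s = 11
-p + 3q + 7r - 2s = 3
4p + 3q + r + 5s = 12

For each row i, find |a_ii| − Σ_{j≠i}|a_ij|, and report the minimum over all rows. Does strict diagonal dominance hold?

-6

row 1: |3| − (1+4+4) = -6
row 2: |2| − (1+2+4) = -5
row 3: |7| − (1+3+2) = 1
row 4: |5| − (4+3+1) = -3
minimum over rows = -6 → not strictly diagonally dominant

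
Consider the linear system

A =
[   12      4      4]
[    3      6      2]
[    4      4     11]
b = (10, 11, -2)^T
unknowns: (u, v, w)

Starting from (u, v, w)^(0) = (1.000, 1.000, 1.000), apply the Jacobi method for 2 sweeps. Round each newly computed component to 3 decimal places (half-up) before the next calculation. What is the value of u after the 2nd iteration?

0.803

Iteration 1:
  u = (10 - (4)·1.000 - (4)·1.000) / (12) = 0.167
  v = (11 - (3)·1.000 - (2)·1.000) / (6) = 1.000
  w = (-2 - (4)·1.000 - (4)·1.000) / (11) = -0.909
Iteration 2:
  u = (10 - (4)·1.000 - (4)·-0.909) / (12) = 0.803
  v = (11 - (3)·0.167 - (2)·-0.909) / (6) = 2.053
  w = (-2 - (4)·0.167 - (4)·1.000) / (11) = -0.606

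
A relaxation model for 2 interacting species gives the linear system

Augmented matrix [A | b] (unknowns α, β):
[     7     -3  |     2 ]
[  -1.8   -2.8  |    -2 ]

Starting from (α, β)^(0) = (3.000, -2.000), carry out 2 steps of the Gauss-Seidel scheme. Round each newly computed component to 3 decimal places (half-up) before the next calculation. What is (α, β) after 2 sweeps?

Iteration 1:
  α = (2 - (-3)·-2.000) / (7) = -0.571
  β = (-2 - (-1.8)·-0.571) / (-2.8) = 1.081
Iteration 2:
  α = (2 - (-3)·1.081) / (7) = 0.749
  β = (-2 - (-1.8)·0.749) / (-2.8) = 0.233

(0.749, 0.233)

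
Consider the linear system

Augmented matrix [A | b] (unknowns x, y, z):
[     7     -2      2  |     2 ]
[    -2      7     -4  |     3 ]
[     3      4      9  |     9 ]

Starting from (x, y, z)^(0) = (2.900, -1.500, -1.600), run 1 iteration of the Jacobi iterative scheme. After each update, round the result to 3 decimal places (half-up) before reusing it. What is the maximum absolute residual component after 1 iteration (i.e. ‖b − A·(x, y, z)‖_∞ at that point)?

4.027

Iteration 1:
  x = (2 - (-2)·-1.500 - (2)·-1.600) / (7) = 0.314
  y = (3 - (-2)·2.900 - (-4)·-1.600) / (7) = 0.343
  z = (9 - (3)·2.900 - (4)·-1.500) / (9) = 0.700
Residual b − A·x = (-0.912, 4.027, 0.386); ∞-norm = 4.027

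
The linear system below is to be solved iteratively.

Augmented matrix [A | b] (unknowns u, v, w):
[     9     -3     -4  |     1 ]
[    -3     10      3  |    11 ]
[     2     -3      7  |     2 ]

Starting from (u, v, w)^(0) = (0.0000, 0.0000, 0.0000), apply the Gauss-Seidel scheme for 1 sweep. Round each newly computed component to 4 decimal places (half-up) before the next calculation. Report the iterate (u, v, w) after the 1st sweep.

(0.1111, 1.1333, 0.7397)

Iteration 1:
  u = (1 - (-3)·0.0000 - (-4)·0.0000) / (9) = 0.1111
  v = (11 - (-3)·0.1111 - (3)·0.0000) / (10) = 1.1333
  w = (2 - (2)·0.1111 - (-3)·1.1333) / (7) = 0.7397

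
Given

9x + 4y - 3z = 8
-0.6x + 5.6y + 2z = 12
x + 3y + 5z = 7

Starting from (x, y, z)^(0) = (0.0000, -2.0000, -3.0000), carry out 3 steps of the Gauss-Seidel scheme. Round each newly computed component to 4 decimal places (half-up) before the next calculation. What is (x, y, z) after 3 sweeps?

(-0.0829, 2.0718, 0.1735)

Iteration 1:
  x = (8 - (4)·-2.0000 - (-3)·-3.0000) / (9) = 0.7778
  y = (12 - (-0.6)·0.7778 - (2)·-3.0000) / (5.6) = 3.2976
  z = (7 - (1)·0.7778 - (3)·3.2976) / (5) = -0.7341
Iteration 2:
  x = (8 - (4)·3.2976 - (-3)·-0.7341) / (9) = -0.8214
  y = (12 - (-0.6)·-0.8214 - (2)·-0.7341) / (5.6) = 2.3170
  z = (7 - (1)·-0.8214 - (3)·2.3170) / (5) = 0.1741
Iteration 3:
  x = (8 - (4)·2.3170 - (-3)·0.1741) / (9) = -0.0829
  y = (12 - (-0.6)·-0.0829 - (2)·0.1741) / (5.6) = 2.0718
  z = (7 - (1)·-0.0829 - (3)·2.0718) / (5) = 0.1735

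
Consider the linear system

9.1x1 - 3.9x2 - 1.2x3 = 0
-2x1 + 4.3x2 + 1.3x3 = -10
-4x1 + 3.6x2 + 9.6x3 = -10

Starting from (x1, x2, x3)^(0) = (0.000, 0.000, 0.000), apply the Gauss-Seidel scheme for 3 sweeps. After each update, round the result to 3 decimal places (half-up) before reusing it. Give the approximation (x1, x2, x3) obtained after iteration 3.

(-1.235, -2.768, -0.518)

Iteration 1:
  x1 = (0 - (-3.9)·0.000 - (-1.2)·0.000) / (9.1) = 0.000
  x2 = (-10 - (-2)·0.000 - (1.3)·0.000) / (4.3) = -2.326
  x3 = (-10 - (-4)·0.000 - (3.6)·-2.326) / (9.6) = -0.169
Iteration 2:
  x1 = (0 - (-3.9)·-2.326 - (-1.2)·-0.169) / (9.1) = -1.019
  x2 = (-10 - (-2)·-1.019 - (1.3)·-0.169) / (4.3) = -2.748
  x3 = (-10 - (-4)·-1.019 - (3.6)·-2.748) / (9.6) = -0.436
Iteration 3:
  x1 = (0 - (-3.9)·-2.748 - (-1.2)·-0.436) / (9.1) = -1.235
  x2 = (-10 - (-2)·-1.235 - (1.3)·-0.436) / (4.3) = -2.768
  x3 = (-10 - (-4)·-1.235 - (3.6)·-2.768) / (9.6) = -0.518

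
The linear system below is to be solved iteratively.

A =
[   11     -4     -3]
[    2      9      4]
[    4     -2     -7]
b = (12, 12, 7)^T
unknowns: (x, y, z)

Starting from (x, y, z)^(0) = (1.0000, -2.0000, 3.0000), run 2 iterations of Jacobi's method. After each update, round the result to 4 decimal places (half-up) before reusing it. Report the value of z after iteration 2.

Iteration 1:
  x = (12 - (-4)·-2.0000 - (-3)·3.0000) / (11) = 1.1818
  y = (12 - (2)·1.0000 - (4)·3.0000) / (9) = -0.2222
  z = (7 - (4)·1.0000 - (-2)·-2.0000) / (-7) = 0.1429
Iteration 2:
  x = (12 - (-4)·-0.2222 - (-3)·0.1429) / (11) = 1.0491
  y = (12 - (2)·1.1818 - (4)·0.1429) / (9) = 1.0072
  z = (7 - (4)·1.1818 - (-2)·-0.2222) / (-7) = -0.2612

-0.2612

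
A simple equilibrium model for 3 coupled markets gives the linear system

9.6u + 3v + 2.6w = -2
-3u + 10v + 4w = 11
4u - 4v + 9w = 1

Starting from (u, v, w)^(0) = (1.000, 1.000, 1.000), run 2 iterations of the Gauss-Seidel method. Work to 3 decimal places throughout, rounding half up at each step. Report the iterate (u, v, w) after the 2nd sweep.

Iteration 1:
  u = (-2 - (3)·1.000 - (2.6)·1.000) / (9.6) = -0.792
  v = (11 - (-3)·-0.792 - (4)·1.000) / (10) = 0.462
  w = (1 - (4)·-0.792 - (-4)·0.462) / (9) = 0.668
Iteration 2:
  u = (-2 - (3)·0.462 - (2.6)·0.668) / (9.6) = -0.534
  v = (11 - (-3)·-0.534 - (4)·0.668) / (10) = 0.673
  w = (1 - (4)·-0.534 - (-4)·0.673) / (9) = 0.648

(-0.534, 0.673, 0.648)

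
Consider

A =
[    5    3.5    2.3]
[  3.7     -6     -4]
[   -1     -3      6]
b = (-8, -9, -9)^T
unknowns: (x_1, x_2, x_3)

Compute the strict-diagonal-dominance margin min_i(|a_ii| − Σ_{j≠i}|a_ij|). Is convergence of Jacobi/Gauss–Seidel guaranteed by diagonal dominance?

-1.7

row 1: |5| − (3.5+2.3) = -0.8
row 2: |-6| − (3.7+4) = -1.7
row 3: |6| − (1+3) = 2
minimum over rows = -1.7 → not strictly diagonally dominant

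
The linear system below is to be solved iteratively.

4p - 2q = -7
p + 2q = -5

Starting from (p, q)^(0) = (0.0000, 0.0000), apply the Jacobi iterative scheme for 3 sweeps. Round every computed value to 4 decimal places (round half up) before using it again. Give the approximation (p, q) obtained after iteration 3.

(-2.5625, -1.0000)

Iteration 1:
  p = (-7 - (-2)·0.0000) / (4) = -1.7500
  q = (-5 - (1)·0.0000) / (2) = -2.5000
Iteration 2:
  p = (-7 - (-2)·-2.5000) / (4) = -3.0000
  q = (-5 - (1)·-1.7500) / (2) = -1.6250
Iteration 3:
  p = (-7 - (-2)·-1.6250) / (4) = -2.5625
  q = (-5 - (1)·-3.0000) / (2) = -1.0000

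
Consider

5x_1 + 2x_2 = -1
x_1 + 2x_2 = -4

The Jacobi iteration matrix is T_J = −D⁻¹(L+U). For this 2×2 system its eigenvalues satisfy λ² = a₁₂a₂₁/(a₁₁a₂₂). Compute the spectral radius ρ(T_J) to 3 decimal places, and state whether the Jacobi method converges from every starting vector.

0.447

a₁₂a₂₁/(a₁₁a₂₂) = (2)·(1) / ((5)·(2)) = 0.200000
ρ = √|0.200000| = √0.200000 = 0.447
ρ < 1, so Jacobi converges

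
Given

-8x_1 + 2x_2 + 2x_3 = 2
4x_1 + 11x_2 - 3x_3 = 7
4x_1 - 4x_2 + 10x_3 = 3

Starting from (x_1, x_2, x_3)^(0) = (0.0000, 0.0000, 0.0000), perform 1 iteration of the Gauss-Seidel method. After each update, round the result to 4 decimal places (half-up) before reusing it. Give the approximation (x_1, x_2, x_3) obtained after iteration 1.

Iteration 1:
  x_1 = (2 - (2)·0.0000 - (2)·0.0000) / (-8) = -0.2500
  x_2 = (7 - (4)·-0.2500 - (-3)·0.0000) / (11) = 0.7273
  x_3 = (3 - (4)·-0.2500 - (-4)·0.7273) / (10) = 0.6909

(-0.2500, 0.7273, 0.6909)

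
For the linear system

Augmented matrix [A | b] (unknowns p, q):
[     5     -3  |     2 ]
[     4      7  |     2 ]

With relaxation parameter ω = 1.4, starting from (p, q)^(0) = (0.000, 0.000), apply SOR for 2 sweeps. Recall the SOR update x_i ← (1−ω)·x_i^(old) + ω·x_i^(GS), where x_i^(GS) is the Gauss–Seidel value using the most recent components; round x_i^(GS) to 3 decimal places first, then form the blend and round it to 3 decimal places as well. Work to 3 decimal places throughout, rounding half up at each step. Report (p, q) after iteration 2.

Iteration 1:
  p: GS value = (2 - (-3)·0.000) / (5) = 0.400;  p ← (1−ω)·0.000 + ω·0.400 = 0.560
  q: GS value = (2 - (4)·0.560) / (7) = -0.034;  q ← (1−ω)·0.000 + ω·-0.034 = -0.048
Iteration 2:
  p: GS value = (2 - (-3)·-0.048) / (5) = 0.371;  p ← (1−ω)·0.560 + ω·0.371 = 0.295
  q: GS value = (2 - (4)·0.295) / (7) = 0.117;  q ← (1−ω)·-0.048 + ω·0.117 = 0.183

(0.295, 0.183)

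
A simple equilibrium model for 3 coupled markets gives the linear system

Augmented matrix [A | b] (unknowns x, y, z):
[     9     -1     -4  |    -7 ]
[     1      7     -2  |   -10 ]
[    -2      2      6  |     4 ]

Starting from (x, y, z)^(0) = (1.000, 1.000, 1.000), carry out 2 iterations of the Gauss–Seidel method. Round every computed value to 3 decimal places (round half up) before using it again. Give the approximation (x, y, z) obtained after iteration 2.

Iteration 1:
  x = (-7 - (-1)·1.000 - (-4)·1.000) / (9) = -0.222
  y = (-10 - (1)·-0.222 - (-2)·1.000) / (7) = -1.111
  z = (4 - (-2)·-0.222 - (2)·-1.111) / (6) = 0.963
Iteration 2:
  x = (-7 - (-1)·-1.111 - (-4)·0.963) / (9) = -0.473
  y = (-10 - (1)·-0.473 - (-2)·0.963) / (7) = -1.086
  z = (4 - (-2)·-0.473 - (2)·-1.086) / (6) = 0.871

(-0.473, -1.086, 0.871)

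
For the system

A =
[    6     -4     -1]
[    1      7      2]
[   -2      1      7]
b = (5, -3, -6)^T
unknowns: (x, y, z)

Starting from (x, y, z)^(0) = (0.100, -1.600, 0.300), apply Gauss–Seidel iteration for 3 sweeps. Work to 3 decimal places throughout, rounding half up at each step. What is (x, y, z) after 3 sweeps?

Iteration 1:
  x = (5 - (-4)·-1.600 - (-1)·0.300) / (6) = -0.183
  y = (-3 - (1)·-0.183 - (2)·0.300) / (7) = -0.488
  z = (-6 - (-2)·-0.183 - (1)·-0.488) / (7) = -0.840
Iteration 2:
  x = (5 - (-4)·-0.488 - (-1)·-0.840) / (6) = 0.368
  y = (-3 - (1)·0.368 - (2)·-0.840) / (7) = -0.241
  z = (-6 - (-2)·0.368 - (1)·-0.241) / (7) = -0.718
Iteration 3:
  x = (5 - (-4)·-0.241 - (-1)·-0.718) / (6) = 0.553
  y = (-3 - (1)·0.553 - (2)·-0.718) / (7) = -0.302
  z = (-6 - (-2)·0.553 - (1)·-0.302) / (7) = -0.656

(0.553, -0.302, -0.656)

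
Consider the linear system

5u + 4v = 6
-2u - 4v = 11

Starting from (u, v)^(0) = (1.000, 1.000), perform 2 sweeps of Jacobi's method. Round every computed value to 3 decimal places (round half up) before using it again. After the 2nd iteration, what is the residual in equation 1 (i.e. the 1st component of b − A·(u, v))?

Iteration 1:
  u = (6 - (4)·1.000) / (5) = 0.400
  v = (11 - (-2)·1.000) / (-4) = -3.250
Iteration 2:
  u = (6 - (4)·-3.250) / (5) = 3.800
  v = (11 - (-2)·0.400) / (-4) = -2.950
Residual b − A·x = (-1.200, 6.800)

-1.200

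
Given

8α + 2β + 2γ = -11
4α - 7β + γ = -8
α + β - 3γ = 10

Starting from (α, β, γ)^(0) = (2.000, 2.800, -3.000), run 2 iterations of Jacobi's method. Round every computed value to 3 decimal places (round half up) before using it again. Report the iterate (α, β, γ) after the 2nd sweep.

(-1.406, 0.138, -3.156)

Iteration 1:
  α = (-11 - (2)·2.800 - (2)·-3.000) / (8) = -1.325
  β = (-8 - (4)·2.000 - (1)·-3.000) / (-7) = 1.857
  γ = (10 - (1)·2.000 - (1)·2.800) / (-3) = -1.733
Iteration 2:
  α = (-11 - (2)·1.857 - (2)·-1.733) / (8) = -1.406
  β = (-8 - (4)·-1.325 - (1)·-1.733) / (-7) = 0.138
  γ = (10 - (1)·-1.325 - (1)·1.857) / (-3) = -3.156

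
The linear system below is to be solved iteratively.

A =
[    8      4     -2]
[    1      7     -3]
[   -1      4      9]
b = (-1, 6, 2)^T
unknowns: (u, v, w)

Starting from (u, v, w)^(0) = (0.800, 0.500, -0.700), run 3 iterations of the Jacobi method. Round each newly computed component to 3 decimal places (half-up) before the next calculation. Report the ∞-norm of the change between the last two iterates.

0.297

Iteration 1:
  u = (-1 - (4)·0.500 - (-2)·-0.700) / (8) = -0.550
  v = (6 - (1)·0.800 - (-3)·-0.700) / (7) = 0.443
  w = (2 - (-1)·0.800 - (4)·0.500) / (9) = 0.089
Iteration 2:
  u = (-1 - (4)·0.443 - (-2)·0.089) / (8) = -0.324
  v = (6 - (1)·-0.550 - (-3)·0.089) / (7) = 0.974
  w = (2 - (-1)·-0.550 - (4)·0.443) / (9) = -0.036
Iteration 3:
  u = (-1 - (4)·0.974 - (-2)·-0.036) / (8) = -0.621
  v = (6 - (1)·-0.324 - (-3)·-0.036) / (7) = 0.888
  w = (2 - (-1)·-0.324 - (4)·0.974) / (9) = -0.247
Change: (-0.297, -0.086, -0.211) → max |·| = 0.297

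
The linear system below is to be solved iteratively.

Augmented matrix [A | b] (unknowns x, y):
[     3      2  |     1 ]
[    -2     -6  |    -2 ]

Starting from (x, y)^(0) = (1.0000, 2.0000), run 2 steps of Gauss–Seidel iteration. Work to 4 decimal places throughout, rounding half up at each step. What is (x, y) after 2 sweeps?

(-0.1111, 0.3704)

Iteration 1:
  x = (1 - (2)·2.0000) / (3) = -1.0000
  y = (-2 - (-2)·-1.0000) / (-6) = 0.6667
Iteration 2:
  x = (1 - (2)·0.6667) / (3) = -0.1111
  y = (-2 - (-2)·-0.1111) / (-6) = 0.3704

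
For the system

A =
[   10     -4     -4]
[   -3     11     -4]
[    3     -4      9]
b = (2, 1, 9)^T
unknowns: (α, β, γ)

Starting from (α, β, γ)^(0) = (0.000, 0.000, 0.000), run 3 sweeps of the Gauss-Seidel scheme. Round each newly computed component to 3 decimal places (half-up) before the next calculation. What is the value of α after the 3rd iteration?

Iteration 1:
  α = (2 - (-4)·0.000 - (-4)·0.000) / (10) = 0.200
  β = (1 - (-3)·0.200 - (-4)·0.000) / (11) = 0.145
  γ = (9 - (3)·0.200 - (-4)·0.145) / (9) = 0.998
Iteration 2:
  α = (2 - (-4)·0.145 - (-4)·0.998) / (10) = 0.657
  β = (1 - (-3)·0.657 - (-4)·0.998) / (11) = 0.633
  γ = (9 - (3)·0.657 - (-4)·0.633) / (9) = 1.062
Iteration 3:
  α = (2 - (-4)·0.633 - (-4)·1.062) / (10) = 0.878
  β = (1 - (-3)·0.878 - (-4)·1.062) / (11) = 0.717
  γ = (9 - (3)·0.878 - (-4)·0.717) / (9) = 1.026

0.878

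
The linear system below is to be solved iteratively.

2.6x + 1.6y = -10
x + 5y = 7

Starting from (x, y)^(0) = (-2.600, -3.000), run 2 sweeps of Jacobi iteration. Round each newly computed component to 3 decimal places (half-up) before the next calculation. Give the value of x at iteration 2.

-5.028

Iteration 1:
  x = (-10 - (1.6)·-3.000) / (2.6) = -2.000
  y = (7 - (1)·-2.600) / (5) = 1.920
Iteration 2:
  x = (-10 - (1.6)·1.920) / (2.6) = -5.028
  y = (7 - (1)·-2.000) / (5) = 1.800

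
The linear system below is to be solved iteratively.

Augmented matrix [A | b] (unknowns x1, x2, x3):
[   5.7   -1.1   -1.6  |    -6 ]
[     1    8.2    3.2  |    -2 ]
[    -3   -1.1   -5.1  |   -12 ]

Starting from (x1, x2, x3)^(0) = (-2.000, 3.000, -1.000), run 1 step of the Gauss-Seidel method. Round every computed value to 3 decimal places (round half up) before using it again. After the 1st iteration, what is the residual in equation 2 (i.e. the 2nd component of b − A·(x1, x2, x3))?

Iteration 1:
  x1 = (-6 - (-1.1)·3.000 - (-1.6)·-1.000) / (5.7) = -0.754
  x2 = (-2 - (1)·-0.754 - (3.2)·-1.000) / (8.2) = 0.238
  x3 = (-12 - (-3)·-0.754 - (-1.1)·0.238) / (-5.1) = 2.745
Residual b − A·x = (2.952, -11.982, -0.001)

-11.982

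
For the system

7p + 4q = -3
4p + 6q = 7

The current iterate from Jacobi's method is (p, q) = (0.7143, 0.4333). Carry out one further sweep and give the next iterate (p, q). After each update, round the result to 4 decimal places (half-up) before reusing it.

(-0.6762, 0.6905)

One sweep:
  p = (-3 - (4)·0.4333) / (7) = -0.6762
  q = (7 - (4)·0.7143) / (6) = 0.6905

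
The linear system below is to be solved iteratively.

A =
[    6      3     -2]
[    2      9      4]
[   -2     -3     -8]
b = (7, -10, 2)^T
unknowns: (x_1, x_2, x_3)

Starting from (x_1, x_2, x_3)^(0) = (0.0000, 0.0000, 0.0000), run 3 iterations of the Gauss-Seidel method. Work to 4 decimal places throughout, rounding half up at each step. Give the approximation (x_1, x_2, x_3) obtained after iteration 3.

(1.8724, -1.4627, -0.1696)

Iteration 1:
  x_1 = (7 - (3)·0.0000 - (-2)·0.0000) / (6) = 1.1667
  x_2 = (-10 - (2)·1.1667 - (4)·0.0000) / (9) = -1.3704
  x_3 = (2 - (-2)·1.1667 - (-3)·-1.3704) / (-8) = -0.0278
Iteration 2:
  x_1 = (7 - (3)·-1.3704 - (-2)·-0.0278) / (6) = 1.8426
  x_2 = (-10 - (2)·1.8426 - (4)·-0.0278) / (9) = -1.5082
  x_3 = (2 - (-2)·1.8426 - (-3)·-1.5082) / (-8) = -0.1451
Iteration 3:
  x_1 = (7 - (3)·-1.5082 - (-2)·-0.1451) / (6) = 1.8724
  x_2 = (-10 - (2)·1.8724 - (4)·-0.1451) / (9) = -1.4627
  x_3 = (2 - (-2)·1.8724 - (-3)·-1.4627) / (-8) = -0.1696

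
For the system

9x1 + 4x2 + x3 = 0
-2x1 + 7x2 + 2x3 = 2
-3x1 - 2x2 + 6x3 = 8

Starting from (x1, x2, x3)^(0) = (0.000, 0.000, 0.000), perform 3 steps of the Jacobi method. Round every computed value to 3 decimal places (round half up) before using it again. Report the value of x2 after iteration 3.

Iteration 1:
  x1 = (0 - (4)·0.000 - (1)·0.000) / (9) = 0.000
  x2 = (2 - (-2)·0.000 - (2)·0.000) / (7) = 0.286
  x3 = (8 - (-3)·0.000 - (-2)·0.000) / (6) = 1.333
Iteration 2:
  x1 = (0 - (4)·0.286 - (1)·1.333) / (9) = -0.275
  x2 = (2 - (-2)·0.000 - (2)·1.333) / (7) = -0.095
  x3 = (8 - (-3)·0.000 - (-2)·0.286) / (6) = 1.429
Iteration 3:
  x1 = (0 - (4)·-0.095 - (1)·1.429) / (9) = -0.117
  x2 = (2 - (-2)·-0.275 - (2)·1.429) / (7) = -0.201
  x3 = (8 - (-3)·-0.275 - (-2)·-0.095) / (6) = 1.164

-0.201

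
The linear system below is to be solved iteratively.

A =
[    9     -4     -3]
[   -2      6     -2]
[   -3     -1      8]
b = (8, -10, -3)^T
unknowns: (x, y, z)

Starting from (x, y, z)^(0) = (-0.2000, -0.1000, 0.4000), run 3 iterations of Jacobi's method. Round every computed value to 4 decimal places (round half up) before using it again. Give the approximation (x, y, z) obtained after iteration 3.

Iteration 1:
  x = (8 - (-4)·-0.1000 - (-3)·0.4000) / (9) = 0.9778
  y = (-10 - (-2)·-0.2000 - (-2)·0.4000) / (6) = -1.6000
  z = (-3 - (-3)·-0.2000 - (-1)·-0.1000) / (8) = -0.4625
Iteration 2:
  x = (8 - (-4)·-1.6000 - (-3)·-0.4625) / (9) = 0.0236
  y = (-10 - (-2)·0.9778 - (-2)·-0.4625) / (6) = -1.4949
  z = (-3 - (-3)·0.9778 - (-1)·-1.6000) / (8) = -0.2083
Iteration 3:
  x = (8 - (-4)·-1.4949 - (-3)·-0.2083) / (9) = 0.1551
  y = (-10 - (-2)·0.0236 - (-2)·-0.2083) / (6) = -1.7282
  z = (-3 - (-3)·0.0236 - (-1)·-1.4949) / (8) = -0.5530

(0.1551, -1.7282, -0.5530)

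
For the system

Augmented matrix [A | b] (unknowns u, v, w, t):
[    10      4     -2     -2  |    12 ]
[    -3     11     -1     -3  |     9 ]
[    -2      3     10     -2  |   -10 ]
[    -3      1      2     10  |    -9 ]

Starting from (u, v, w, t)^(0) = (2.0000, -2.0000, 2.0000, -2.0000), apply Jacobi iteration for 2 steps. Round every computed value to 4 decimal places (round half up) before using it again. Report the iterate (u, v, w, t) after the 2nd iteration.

Iteration 1:
  u = (12 - (4)·-2.0000 - (-2)·2.0000 - (-2)·-2.0000) / (10) = 2.0000
  v = (9 - (-3)·2.0000 - (-1)·2.0000 - (-3)·-2.0000) / (11) = 1.0000
  w = (-10 - (-2)·2.0000 - (3)·-2.0000 - (-2)·-2.0000) / (10) = -0.4000
  t = (-9 - (-3)·2.0000 - (1)·-2.0000 - (2)·2.0000) / (10) = -0.5000
Iteration 2:
  u = (12 - (4)·1.0000 - (-2)·-0.4000 - (-2)·-0.5000) / (10) = 0.6200
  v = (9 - (-3)·2.0000 - (-1)·-0.4000 - (-3)·-0.5000) / (11) = 1.1909
  w = (-10 - (-2)·2.0000 - (3)·1.0000 - (-2)·-0.5000) / (10) = -1.0000
  t = (-9 - (-3)·2.0000 - (1)·1.0000 - (2)·-0.4000) / (10) = -0.3200

(0.6200, 1.1909, -1.0000, -0.3200)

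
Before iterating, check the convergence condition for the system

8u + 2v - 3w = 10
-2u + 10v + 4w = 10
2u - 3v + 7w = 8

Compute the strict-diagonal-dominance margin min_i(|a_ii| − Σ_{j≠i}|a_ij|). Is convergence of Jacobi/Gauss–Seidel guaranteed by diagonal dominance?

2

row 1: |8| − (2+3) = 3
row 2: |10| − (2+4) = 4
row 3: |7| − (2+3) = 2
minimum over rows = 2 → strictly diagonally dominant (convergence guaranteed)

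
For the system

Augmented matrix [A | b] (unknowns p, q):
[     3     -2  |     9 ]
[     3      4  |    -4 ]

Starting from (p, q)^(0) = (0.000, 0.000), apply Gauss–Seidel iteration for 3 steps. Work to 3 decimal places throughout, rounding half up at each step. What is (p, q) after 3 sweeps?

(1.917, -2.438)

Iteration 1:
  p = (9 - (-2)·0.000) / (3) = 3.000
  q = (-4 - (3)·3.000) / (4) = -3.250
Iteration 2:
  p = (9 - (-2)·-3.250) / (3) = 0.833
  q = (-4 - (3)·0.833) / (4) = -1.625
Iteration 3:
  p = (9 - (-2)·-1.625) / (3) = 1.917
  q = (-4 - (3)·1.917) / (4) = -2.438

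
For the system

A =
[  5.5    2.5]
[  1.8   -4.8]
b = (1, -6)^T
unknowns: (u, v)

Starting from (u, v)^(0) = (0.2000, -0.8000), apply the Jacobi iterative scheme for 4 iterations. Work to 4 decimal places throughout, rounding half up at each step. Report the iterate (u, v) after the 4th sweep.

Iteration 1:
  u = (1 - (2.5)·-0.8000) / (5.5) = 0.5455
  v = (-6 - (1.8)·0.2000) / (-4.8) = 1.3250
Iteration 2:
  u = (1 - (2.5)·1.3250) / (5.5) = -0.4205
  v = (-6 - (1.8)·0.5455) / (-4.8) = 1.4546
Iteration 3:
  u = (1 - (2.5)·1.4546) / (5.5) = -0.4794
  v = (-6 - (1.8)·-0.4205) / (-4.8) = 1.0923
Iteration 4:
  u = (1 - (2.5)·1.0923) / (5.5) = -0.3147
  v = (-6 - (1.8)·-0.4794) / (-4.8) = 1.0702

(-0.3147, 1.0702)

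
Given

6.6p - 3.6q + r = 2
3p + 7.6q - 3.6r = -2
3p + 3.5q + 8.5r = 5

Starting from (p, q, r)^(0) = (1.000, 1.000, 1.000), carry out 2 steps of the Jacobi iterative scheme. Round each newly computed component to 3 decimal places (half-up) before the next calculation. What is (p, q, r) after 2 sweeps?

Iteration 1:
  p = (2 - (-3.6)·1.000 - (1)·1.000) / (6.6) = 0.697
  q = (-2 - (3)·1.000 - (-3.6)·1.000) / (7.6) = -0.184
  r = (5 - (3)·1.000 - (3.5)·1.000) / (8.5) = -0.176
Iteration 2:
  p = (2 - (-3.6)·-0.184 - (1)·-0.176) / (6.6) = 0.229
  q = (-2 - (3)·0.697 - (-3.6)·-0.176) / (7.6) = -0.622
  r = (5 - (3)·0.697 - (3.5)·-0.184) / (8.5) = 0.418

(0.229, -0.622, 0.418)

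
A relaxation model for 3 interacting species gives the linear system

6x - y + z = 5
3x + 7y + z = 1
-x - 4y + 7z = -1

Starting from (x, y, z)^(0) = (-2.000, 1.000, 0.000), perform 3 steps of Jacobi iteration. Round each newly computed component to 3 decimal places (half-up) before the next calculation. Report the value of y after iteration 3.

-0.357

Iteration 1:
  x = (5 - (-1)·1.000 - (1)·0.000) / (6) = 1.000
  y = (1 - (3)·-2.000 - (1)·0.000) / (7) = 1.000
  z = (-1 - (-1)·-2.000 - (-4)·1.000) / (7) = 0.143
Iteration 2:
  x = (5 - (-1)·1.000 - (1)·0.143) / (6) = 0.976
  y = (1 - (3)·1.000 - (1)·0.143) / (7) = -0.306
  z = (-1 - (-1)·1.000 - (-4)·1.000) / (7) = 0.571
Iteration 3:
  x = (5 - (-1)·-0.306 - (1)·0.571) / (6) = 0.687
  y = (1 - (3)·0.976 - (1)·0.571) / (7) = -0.357
  z = (-1 - (-1)·0.976 - (-4)·-0.306) / (7) = -0.178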